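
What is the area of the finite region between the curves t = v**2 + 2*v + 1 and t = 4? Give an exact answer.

Both boundary curves give t as a function of v, so integrate with respect to v. Setting them equal: v**2 + 2*v - 3 = 0, i.e. (v - 1)*(v + 3) = 0, so they meet at v = -3, 1.
For v in [-3, 1], t = v**2 + 2*v + 1 is on the left; area = ∫[-3,1] (-(v**2 + 2*v - 3)) dv = 32/3.

32/3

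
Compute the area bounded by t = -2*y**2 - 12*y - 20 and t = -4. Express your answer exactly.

8/3

Both boundary curves give t as a function of y, so integrate with respect to y. Setting them equal: -2*y**2 - 12*y - 16 = 0, i.e. -2*(y + 2)*(y + 4) = 0, so they meet at y = -4, -2.
For y in [-4, -2], t = -2*y**2 - 12*y - 20 is on the right; area = ∫[-4,-2] (-2*y**2 - 12*y - 16) dy = 8/3.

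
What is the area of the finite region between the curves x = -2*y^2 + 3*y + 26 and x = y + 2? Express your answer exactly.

Both boundary curves give x as a function of y, so integrate with respect to y. Setting them equal: -2*y^2 + 2*y + 24 = 0, i.e. -2*(y - 4)*(y + 3) = 0, so they meet at y = -3, 4.
For y in [-3, 4], x = -2*y^2 + 3*y + 26 is on the right; area = ∫[-3,4] (-2*y^2 + 2*y + 24) dy = 343/3.

343/3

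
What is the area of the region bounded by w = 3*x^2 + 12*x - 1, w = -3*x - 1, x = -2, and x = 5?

669/2

The difference (3*x^2 + 12*x - 1) - (-3*x - 1) = 3*x^2 + 15*x changes sign at x = 0 inside [-2, 5], so split the integral there.
∫[-2,0] (3*x^2 + 15*x) dx = -22; the area of that piece is 22.
∫[0,5] (3*x^2 + 15*x) dx = 625/2.
Total area = 22 + 625/2 = 669/2.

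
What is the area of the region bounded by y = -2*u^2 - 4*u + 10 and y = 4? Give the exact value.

64/3

Set the curves equal: -2*u^2 - 4*u + 10 = 4, so -2*u^2 - 4*u + 6 = 0, which factors as -2*(u - 1)*(u + 3) = 0. The curves meet at u = -3, 1.
On [-3, 1], y = -2*u^2 - 4*u + 10 is on top; that piece has area ∫[-3,1] (-2*u^2 - 4*u + 6) du = 64/3.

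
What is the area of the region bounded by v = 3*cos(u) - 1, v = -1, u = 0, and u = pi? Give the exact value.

The difference (3*cos(u) - 1) - (-1) = 3*cos(u) changes sign at u = pi/2 inside [0, pi], so split the integral there.
∫[0,pi/2] (3*cos(u)) du = 3.
∫[pi/2,pi] (3*cos(u)) du = -3; the area of that piece is 3.
Total area = 3 + 3 = 6.

6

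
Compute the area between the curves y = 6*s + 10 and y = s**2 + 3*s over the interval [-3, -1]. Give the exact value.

The difference (6*s + 10) - (s**2 + 3*s) = -s**2 + 3*s + 10 changes sign at s = -2 inside [-3, -1], so split the integral there.
∫[-3,-2] (-s**2 + 3*s + 10) ds = -23/6; the area of that piece is 23/6.
∫[-2,-1] (-s**2 + 3*s + 10) ds = 19/6.
Total area = 23/6 + 19/6 = 7.

7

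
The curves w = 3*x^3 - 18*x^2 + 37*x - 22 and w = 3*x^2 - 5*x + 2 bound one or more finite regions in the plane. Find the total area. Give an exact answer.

37/4

Set the curves equal: 3*x^3 - 18*x^2 + 37*x - 22 = 3*x^2 - 5*x + 2, so 3*x^3 - 21*x^2 + 42*x - 24 = 0, which factors as 3*(x - 4)*(x - 2)*(x - 1) = 0. The curves meet at x = 1, 2, 4.
On [1, 2], w = 3*x^3 - 18*x^2 + 37*x - 22 is on top; that piece has area ∫[1,2] (3*x^3 - 21*x^2 + 42*x - 24) dx = 5/4.
On [2, 4], w = 3*x^2 - 5*x + 2 is on top; that piece has area ∫[2,4] (-(3*x^3 - 21*x^2 + 42*x - 24)) dx = 8.
Total enclosed area = 5/4 + 8 = 37/4.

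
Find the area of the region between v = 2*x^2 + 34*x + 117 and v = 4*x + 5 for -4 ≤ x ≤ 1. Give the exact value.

1135/3

On [-4, 1], (2*x^2 + 34*x + 117) - (4*x + 5) = 2*x^2 + 30*x + 112 is ≥ 0 throughout, so the area is a single integral of |2*x^2 + 30*x + 112|.
∫[-4,1] (2*x^2 + 30*x + 112) dx = 1135/3.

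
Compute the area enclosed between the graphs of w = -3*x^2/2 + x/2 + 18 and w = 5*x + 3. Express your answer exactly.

Set the curves equal: -3*x^2/2 + x/2 + 18 = 5*x + 3, so -3*x^2/2 - 9*x/2 + 15 = 0, which factors as -3*(x - 2)*(x + 5)/2 = 0. The curves meet at x = -5, 2.
On [-5, 2], w = -3*x^2/2 + x/2 + 18 is on top; that piece has area ∫[-5,2] (-3*x^2/2 - 9*x/2 + 15) dx = 343/4.

343/4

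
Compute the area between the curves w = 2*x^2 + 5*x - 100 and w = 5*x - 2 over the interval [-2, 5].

1792/3

On [-2, 5], (2*x^2 + 5*x - 100) - (5*x - 2) = 2*x^2 - 98 is ≤ 0 throughout, so the area is a single integral of |2*x^2 - 98|.
∫[-2,5] (2*x^2 - 98) dx = -1792/3; the area of that piece is 1792/3.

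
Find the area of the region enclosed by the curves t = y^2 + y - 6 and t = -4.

9/2

Both boundary curves give t as a function of y, so integrate with respect to y. Setting them equal: y^2 + y - 2 = 0, i.e. (y - 1)*(y + 2) = 0, so they meet at y = -2, 1.
For y in [-2, 1], t = y^2 + y - 6 is on the left; area = ∫[-2,1] (-(y^2 + y - 2)) dy = 9/2.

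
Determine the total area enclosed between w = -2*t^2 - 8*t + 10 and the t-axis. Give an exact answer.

The curve meets the t-axis where -2*t^2 - 8*t + 10 = 0, i.e. -2*(t - 1)*(t + 5) = 0, at t = -5, 1.
On [-5, 1] the curve lies above the axis; ∫[-5,1] (-2*t^2 - 8*t + 10) dt = 72, giving area 72.

72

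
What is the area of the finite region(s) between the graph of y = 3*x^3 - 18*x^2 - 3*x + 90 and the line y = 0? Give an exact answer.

The curve meets the x-axis where 3*x^3 - 18*x^2 - 3*x + 90 = 0, i.e. 3*(x - 5)*(x - 3)*(x + 2) = 0, at x = -2, 3, 5.
On [-2, 3] the curve lies above the axis; ∫[-2,3] (3*x^3 - 18*x^2 - 3*x + 90) dx = 1125/4, giving area 1125/4.
On [3, 5] the curve lies below the axis; ∫[3,5] (3*x^3 - 18*x^2 - 3*x + 90) dx = -24, giving area 24.
Total area = 1125/4 + 24 = 1221/4.

1221/4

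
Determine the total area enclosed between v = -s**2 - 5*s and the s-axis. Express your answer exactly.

The curve meets the s-axis where -s**2 - 5*s = 0, i.e. -s*(s + 5) = 0, at s = -5, 0.
On [-5, 0] the curve lies above the axis; ∫[-5,0] (-s**2 - 5*s) ds = 125/6, giving area 125/6.

125/6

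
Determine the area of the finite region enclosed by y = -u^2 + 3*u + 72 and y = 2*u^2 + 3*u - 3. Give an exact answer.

500

Set the curves equal: -u^2 + 3*u + 72 = 2*u^2 + 3*u - 3, so -3*u^2 + 75 = 0, which factors as -3*(u - 5)*(u + 5) = 0. The curves meet at u = -5, 5.
On [-5, 5], y = -u^2 + 3*u + 72 is on top; that piece has area ∫[-5,5] (-3*u^2 + 75) du = 500.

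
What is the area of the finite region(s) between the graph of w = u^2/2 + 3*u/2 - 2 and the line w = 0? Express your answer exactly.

The curve meets the u-axis where u^2/2 + 3*u/2 - 2 = 0, i.e. (u - 1)*(u + 4)/2 = 0, at u = -4, 1.
On [-4, 1] the curve lies below the axis; ∫[-4,1] (u^2/2 + 3*u/2 - 2) du = -125/12, giving area 125/12.

125/12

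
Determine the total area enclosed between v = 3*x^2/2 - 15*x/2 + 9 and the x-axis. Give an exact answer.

The curve meets the x-axis where 3*x^2/2 - 15*x/2 + 9 = 0, i.e. 3*(x - 3)*(x - 2)/2 = 0, at x = 2, 3.
On [2, 3] the curve lies below the axis; ∫[2,3] (3*x^2/2 - 15*x/2 + 9) dx = -1/4, giving area 1/4.

1/4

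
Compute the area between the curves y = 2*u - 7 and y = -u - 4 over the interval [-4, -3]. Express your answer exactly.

On [-4, -3], (2*u - 7) - (-u - 4) = 3*u - 3 is ≤ 0 throughout, so the area is a single integral of |3*u - 3|.
∫[-4,-3] (3*u - 3) du = -27/2; the area of that piece is 27/2.

27/2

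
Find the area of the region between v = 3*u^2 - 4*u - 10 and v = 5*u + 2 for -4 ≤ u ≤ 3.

The difference (3*u^2 - 4*u - 10) - (5*u + 2) = 3*u^2 - 9*u - 12 changes sign at u = -1 inside [-4, 3], so split the integral there.
∫[-4,-1] (3*u^2 - 9*u - 12) du = 189/2.
∫[-1,3] (3*u^2 - 9*u - 12) du = -56; the area of that piece is 56.
Total area = 189/2 + 56 = 301/2.

301/2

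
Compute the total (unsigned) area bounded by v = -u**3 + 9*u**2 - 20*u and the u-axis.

131/4

The curve meets the u-axis where -u**3 + 9*u**2 - 20*u = 0, i.e. -u*(u - 5)*(u - 4) = 0, at u = 0, 4, 5.
On [0, 4] the curve lies below the axis; ∫[0,4] (-u**3 + 9*u**2 - 20*u) du = -32, giving area 32.
On [4, 5] the curve lies above the axis; ∫[4,5] (-u**3 + 9*u**2 - 20*u) du = 3/4, giving area 3/4.
Total area = 32 + 3/4 = 131/4.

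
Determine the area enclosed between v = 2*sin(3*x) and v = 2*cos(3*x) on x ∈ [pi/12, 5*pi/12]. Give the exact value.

On [pi/12, 5*pi/12], (2*sin(3*x)) - (2*cos(3*x)) = 2*sin(3*x) - 2*cos(3*x) is ≥ 0 throughout, so the area is a single integral of |2*sin(3*x) - 2*cos(3*x)|.
∫[pi/12,5*pi/12] (2*sin(3*x) - 2*cos(3*x)) dx = 4*sqrt(2)/3.

4*sqrt(2)/3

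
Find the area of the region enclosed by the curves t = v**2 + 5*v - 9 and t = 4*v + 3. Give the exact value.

343/6

Both boundary curves give t as a function of v, so integrate with respect to v. Setting them equal: v**2 + v - 12 = 0, i.e. (v - 3)*(v + 4) = 0, so they meet at v = -4, 3.
For v in [-4, 3], t = v**2 + 5*v - 9 is on the left; area = ∫[-4,3] (-(v**2 + v - 12)) dv = 343/6.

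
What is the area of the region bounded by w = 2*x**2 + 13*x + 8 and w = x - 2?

64/3

Set the curves equal: 2*x**2 + 13*x + 8 = x - 2, so 2*x**2 + 12*x + 10 = 0, which factors as 2*(x + 1)*(x + 5) = 0. The curves meet at x = -5, -1.
On [-5, -1], w = x - 2 is on top; that piece has area ∫[-5,-1] (-(2*x**2 + 12*x + 10)) dx = 64/3.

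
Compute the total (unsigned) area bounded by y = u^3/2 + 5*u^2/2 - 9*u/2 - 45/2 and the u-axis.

The curve meets the u-axis where u^3/2 + 5*u^2/2 - 9*u/2 - 45/2 = 0, i.e. (u - 3)*(u + 3)*(u + 5)/2 = 0, at u = -5, -3, 3.
On [-5, -3] the curve lies above the axis; ∫[-5,-3] (u^3/2 + 5*u^2/2 - 9*u/2 - 45/2) du = 14/3, giving area 14/3.
On [-3, 3] the curve lies below the axis; ∫[-3,3] (u^3/2 + 5*u^2/2 - 9*u/2 - 45/2) du = -90, giving area 90.
Total area = 14/3 + 90 = 284/3.

284/3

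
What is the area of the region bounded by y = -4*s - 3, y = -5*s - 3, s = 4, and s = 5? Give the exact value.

9/2

On [4, 5], (-4*s - 3) - (-5*s - 3) = s is ≥ 0 throughout, so the area is a single integral of |s|.
∫[4,5] (s) ds = 9/2.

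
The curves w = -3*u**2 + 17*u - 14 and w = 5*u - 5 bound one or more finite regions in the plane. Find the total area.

4

Set the curves equal: -3*u**2 + 17*u - 14 = 5*u - 5, so -3*u**2 + 12*u - 9 = 0, which factors as -3*(u - 3)*(u - 1) = 0. The curves meet at u = 1, 3.
On [1, 3], w = -3*u**2 + 17*u - 14 is on top; that piece has area ∫[1,3] (-3*u**2 + 12*u - 9) du = 4.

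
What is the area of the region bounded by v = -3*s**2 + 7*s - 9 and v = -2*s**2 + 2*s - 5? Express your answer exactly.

9/2

Set the curves equal: -3*s**2 + 7*s - 9 = -2*s**2 + 2*s - 5, so -s**2 + 5*s - 4 = 0, which factors as -(s - 4)*(s - 1) = 0. The curves meet at s = 1, 4.
On [1, 4], v = -3*s**2 + 7*s - 9 is on top; that piece has area ∫[1,4] (-s**2 + 5*s - 4) ds = 9/2.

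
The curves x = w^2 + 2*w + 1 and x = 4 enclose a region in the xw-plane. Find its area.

Both boundary curves give x as a function of w, so integrate with respect to w. Setting them equal: w^2 + 2*w - 3 = 0, i.e. (w - 1)*(w + 3) = 0, so they meet at w = -3, 1.
For w in [-3, 1], x = w^2 + 2*w + 1 is on the left; area = ∫[-3,1] (-(w^2 + 2*w - 3)) dw = 32/3.

32/3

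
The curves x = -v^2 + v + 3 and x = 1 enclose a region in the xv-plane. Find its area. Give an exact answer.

Both boundary curves give x as a function of v, so integrate with respect to v. Setting them equal: -v^2 + v + 2 = 0, i.e. -(v - 2)*(v + 1) = 0, so they meet at v = -1, 2.
For v in [-1, 2], x = -v^2 + v + 3 is on the right; area = ∫[-1,2] (-v^2 + v + 2) dv = 9/2.

9/2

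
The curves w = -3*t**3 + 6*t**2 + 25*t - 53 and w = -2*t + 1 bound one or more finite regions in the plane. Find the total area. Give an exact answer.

443/2

Set the curves equal: -3*t**3 + 6*t**2 + 25*t - 53 = -2*t + 1, so -3*t**3 + 6*t**2 + 27*t - 54 = 0, which factors as -3*(t - 3)*(t - 2)*(t + 3) = 0. The curves meet at t = -3, 2, 3.
On [-3, 2], w = -2*t + 1 is on top; that piece has area ∫[-3,2] (-(-3*t**3 + 6*t**2 + 27*t - 54)) dt = 875/4.
On [2, 3], w = -3*t**3 + 6*t**2 + 25*t - 53 is on top; that piece has area ∫[2,3] (-3*t**3 + 6*t**2 + 27*t - 54) dt = 11/4.
Total enclosed area = 875/4 + 11/4 = 443/2.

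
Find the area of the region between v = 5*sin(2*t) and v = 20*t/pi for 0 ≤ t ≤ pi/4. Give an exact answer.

5/2 - 5*pi/8

On [0, pi/4], (5*sin(2*t)) - (20*t/pi) = -20*t/pi + 5*sin(2*t) is ≥ 0 throughout, so the area is a single integral of |-20*t/pi + 5*sin(2*t)|.
∫[0,pi/4] (-20*t/pi + 5*sin(2*t)) dt = 5/2 - 5*pi/8.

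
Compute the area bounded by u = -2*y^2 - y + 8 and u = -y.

64/3

Both boundary curves give u as a function of y, so integrate with respect to y. Setting them equal: -2*y^2 + 8 = 0, i.e. -2*(y - 2)*(y + 2) = 0, so they meet at y = -2, 2.
For y in [-2, 2], u = -2*y^2 - y + 8 is on the right; area = ∫[-2,2] (-2*y^2 + 8) dy = 64/3.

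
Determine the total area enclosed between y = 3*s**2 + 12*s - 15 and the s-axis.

108

The curve meets the s-axis where 3*s**2 + 12*s - 15 = 0, i.e. 3*(s - 1)*(s + 5) = 0, at s = -5, 1.
On [-5, 1] the curve lies below the axis; ∫[-5,1] (3*s**2 + 12*s - 15) ds = -108, giving area 108.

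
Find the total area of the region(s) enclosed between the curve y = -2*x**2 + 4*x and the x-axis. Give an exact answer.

The curve meets the x-axis where -2*x**2 + 4*x = 0, i.e. -2*x*(x - 2) = 0, at x = 0, 2.
On [0, 2] the curve lies above the axis; ∫[0,2] (-2*x**2 + 4*x) dx = 8/3, giving area 8/3.

8/3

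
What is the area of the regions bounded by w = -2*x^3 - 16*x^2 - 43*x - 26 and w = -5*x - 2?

Set the curves equal: -2*x^3 - 16*x^2 - 43*x - 26 = -5*x - 2, so -2*x^3 - 16*x^2 - 38*x - 24 = 0, which factors as -2*(x + 1)*(x + 3)*(x + 4) = 0. The curves meet at x = -4, -3, -1.
On [-4, -3], w = -5*x - 2 is on top; that piece has area ∫[-4,-3] (-(-2*x^3 - 16*x^2 - 38*x - 24)) dx = 5/6.
On [-3, -1], w = -2*x^3 - 16*x^2 - 43*x - 26 is on top; that piece has area ∫[-3,-1] (-2*x^3 - 16*x^2 - 38*x - 24) dx = 16/3.
Total enclosed area = 5/6 + 16/3 = 37/6.

37/6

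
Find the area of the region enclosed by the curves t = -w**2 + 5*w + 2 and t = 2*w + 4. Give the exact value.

Both boundary curves give t as a function of w, so integrate with respect to w. Setting them equal: -w**2 + 3*w - 2 = 0, i.e. -(w - 2)*(w - 1) = 0, so they meet at w = 1, 2.
For w in [1, 2], t = -w**2 + 5*w + 2 is on the right; area = ∫[1,2] (-w**2 + 3*w - 2) dw = 1/6.

1/6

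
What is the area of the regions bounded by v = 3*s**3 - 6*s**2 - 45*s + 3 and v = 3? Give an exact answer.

Set the curves equal: 3*s**3 - 6*s**2 - 45*s + 3 = 3, so 3*s**3 - 6*s**2 - 45*s = 0, which factors as 3*s*(s - 5)*(s + 3) = 0. The curves meet at s = -3, 0, 5.
On [-3, 0], v = 3*s**3 - 6*s**2 - 45*s + 3 is on top; that piece has area ∫[-3,0] (3*s**3 - 6*s**2 - 45*s) ds = 351/4.
On [0, 5], v = 3 is on top; that piece has area ∫[0,5] (-(3*s**3 - 6*s**2 - 45*s)) ds = 1375/4.
Total enclosed area = 351/4 + 1375/4 = 863/2.

863/2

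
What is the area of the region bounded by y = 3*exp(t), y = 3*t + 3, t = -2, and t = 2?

On [-2, 2], (3*exp(t)) - (3*t + 3) = -3*t + 3*exp(t) - 3 is ≥ 0 throughout, so the area is a single integral of |-3*t + 3*exp(t) - 3|.
∫[-2,2] (-3*t + 3*exp(t) - 3) dt = -12 - 3*exp(-2) + 3*exp(2).

-12 - 3*exp(-2) + 3*exp(2)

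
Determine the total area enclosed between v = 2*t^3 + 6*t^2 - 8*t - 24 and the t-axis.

The curve meets the t-axis where 2*t^3 + 6*t^2 - 8*t - 24 = 0, i.e. 2*(t - 2)*(t + 2)*(t + 3) = 0, at t = -3, -2, 2.
On [-3, -2] the curve lies above the axis; ∫[-3,-2] (2*t^3 + 6*t^2 - 8*t - 24) dt = 3/2, giving area 3/2.
On [-2, 2] the curve lies below the axis; ∫[-2,2] (2*t^3 + 6*t^2 - 8*t - 24) dt = -64, giving area 64.
Total area = 3/2 + 64 = 131/2.

131/2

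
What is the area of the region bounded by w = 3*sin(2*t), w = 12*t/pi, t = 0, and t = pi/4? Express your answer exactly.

On [0, pi/4], (3*sin(2*t)) - (12*t/pi) = -12*t/pi + 3*sin(2*t) is ≥ 0 throughout, so the area is a single integral of |-12*t/pi + 3*sin(2*t)|.
∫[0,pi/4] (-12*t/pi + 3*sin(2*t)) dt = 3/2 - 3*pi/8.

3/2 - 3*pi/8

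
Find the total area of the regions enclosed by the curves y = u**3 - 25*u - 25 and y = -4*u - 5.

Set the curves equal: u**3 - 25*u - 25 = -4*u - 5, so u**3 - 21*u - 20 = 0, which factors as (u - 5)*(u + 1)*(u + 4) = 0. The curves meet at u = -4, -1, 5.
On [-4, -1], y = u**3 - 25*u - 25 is on top; that piece has area ∫[-4,-1] (u**3 - 21*u - 20) du = 135/4.
On [-1, 5], y = -4*u - 5 is on top; that piece has area ∫[-1,5] (-(u**3 - 21*u - 20)) du = 216.
Total enclosed area = 135/4 + 216 = 999/4.

999/4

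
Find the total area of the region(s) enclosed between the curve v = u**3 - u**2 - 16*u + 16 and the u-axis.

863/6

The curve meets the u-axis where u**3 - u**2 - 16*u + 16 = 0, i.e. (u - 4)*(u - 1)*(u + 4) = 0, at u = -4, 1, 4.
On [-4, 1] the curve lies above the axis; ∫[-4,1] (u**3 - u**2 - 16*u + 16) du = 1375/12, giving area 1375/12.
On [1, 4] the curve lies below the axis; ∫[1,4] (u**3 - u**2 - 16*u + 16) du = -117/4, giving area 117/4.
Total area = 1375/12 + 117/4 = 863/6.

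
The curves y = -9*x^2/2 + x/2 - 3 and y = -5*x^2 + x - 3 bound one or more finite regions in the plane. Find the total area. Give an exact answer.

Set the curves equal: -9*x^2/2 + x/2 - 3 = -5*x^2 + x - 3, so x^2/2 - x/2 = 0, which factors as x*(x - 1)/2 = 0. The curves meet at x = 0, 1.
On [0, 1], y = -5*x^2 + x - 3 is on top; that piece has area ∫[0,1] (-(x^2/2 - x/2)) dx = 1/12.

1/12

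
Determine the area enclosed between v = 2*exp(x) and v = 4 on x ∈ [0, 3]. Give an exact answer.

The difference (2*exp(x)) - (4) = 2*exp(x) - 4 changes sign at x = log(2) inside [0, 3], so split the integral there.
∫[0,log(2)] (2*exp(x) - 4) dx = 2 - log(16); the area of that piece is -2 + log(16).
∫[log(2),3] (2*exp(x) - 4) dx = -16 + 4*log(2) + 2*exp(3).
Total area = (-2 + log(16)) + (-16 + 4*log(2) + 2*exp(3)) = -18 + 8*log(2) + 2*exp(3).

-18 + 8*log(2) + 2*exp(3)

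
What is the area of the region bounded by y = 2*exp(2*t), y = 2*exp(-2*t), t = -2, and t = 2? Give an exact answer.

The difference (2*exp(2*t)) - (2*exp(-2*t)) = 2*exp(2*t) - 2*exp(-2*t) changes sign at t = 0 inside [-2, 2], so split the integral there.
∫[-2,0] (2*exp(2*t) - 2*exp(-2*t)) dt = -exp(4) - exp(-4) + 2; the area of that piece is -2 + exp(-4) + exp(4).
∫[0,2] (2*exp(2*t) - 2*exp(-2*t)) dt = -2 + exp(-4) + exp(4).
Total area = (-2 + exp(-4) + exp(4)) + (-2 + exp(-4) + exp(4)) = -4 + 2*exp(-4) + 2*exp(4).

-4 + 2*exp(-4) + 2*exp(4)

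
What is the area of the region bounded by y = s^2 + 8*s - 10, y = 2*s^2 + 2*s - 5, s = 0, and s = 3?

The difference (s^2 + 8*s - 10) - (2*s^2 + 2*s - 5) = -s^2 + 6*s - 5 changes sign at s = 1 inside [0, 3], so split the integral there.
∫[0,1] (-s^2 + 6*s - 5) ds = -7/3; the area of that piece is 7/3.
∫[1,3] (-s^2 + 6*s - 5) ds = 16/3.
Total area = 7/3 + 16/3 = 23/3.

23/3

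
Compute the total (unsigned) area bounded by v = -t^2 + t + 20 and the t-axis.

243/2

The curve meets the t-axis where -t^2 + t + 20 = 0, i.e. -(t - 5)*(t + 4) = 0, at t = -4, 5.
On [-4, 5] the curve lies above the axis; ∫[-4,5] (-t^2 + t + 20) dt = 243/2, giving area 243/2.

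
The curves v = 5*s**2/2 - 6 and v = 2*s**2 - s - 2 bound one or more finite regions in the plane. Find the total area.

Set the curves equal: 5*s**2/2 - 6 = 2*s**2 - s - 2, so s**2/2 + s - 4 = 0, which factors as (s - 2)*(s + 4)/2 = 0. The curves meet at s = -4, 2.
On [-4, 2], v = 2*s**2 - s - 2 is on top; that piece has area ∫[-4,2] (-(s**2/2 + s - 4)) ds = 18.

18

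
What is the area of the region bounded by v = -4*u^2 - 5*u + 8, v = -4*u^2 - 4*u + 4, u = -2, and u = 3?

35/2

On [-2, 3], (-4*u^2 - 5*u + 8) - (-4*u^2 - 4*u + 4) = -u + 4 is ≥ 0 throughout, so the area is a single integral of |-u + 4|.
∫[-2,3] (-u + 4) du = 35/2.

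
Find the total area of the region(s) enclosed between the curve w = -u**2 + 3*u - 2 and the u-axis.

1/6

The curve meets the u-axis where -u**2 + 3*u - 2 = 0, i.e. -(u - 2)*(u - 1) = 0, at u = 1, 2.
On [1, 2] the curve lies above the axis; ∫[1,2] (-u**2 + 3*u - 2) du = 1/6, giving area 1/6.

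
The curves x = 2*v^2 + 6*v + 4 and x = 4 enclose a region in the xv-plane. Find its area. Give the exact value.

9

Both boundary curves give x as a function of v, so integrate with respect to v. Setting them equal: 2*v^2 + 6*v = 0, i.e. 2*v*(v + 3) = 0, so they meet at v = -3, 0.
For v in [-3, 0], x = 2*v^2 + 6*v + 4 is on the left; area = ∫[-3,0] (-(2*v^2 + 6*v)) dv = 9.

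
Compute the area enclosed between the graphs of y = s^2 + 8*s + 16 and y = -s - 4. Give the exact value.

Set the curves equal: s^2 + 8*s + 16 = -s - 4, so s^2 + 9*s + 20 = 0, which factors as (s + 4)*(s + 5) = 0. The curves meet at s = -5, -4.
On [-5, -4], y = -s - 4 is on top; that piece has area ∫[-5,-4] (-(s^2 + 9*s + 20)) ds = 1/6.

1/6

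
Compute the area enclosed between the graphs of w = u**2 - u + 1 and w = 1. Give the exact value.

1/6

Set the curves equal: u**2 - u + 1 = 1, so u**2 - u = 0, which factors as u*(u - 1) = 0. The curves meet at u = 0, 1.
On [0, 1], w = 1 is on top; that piece has area ∫[0,1] (-(u**2 - u)) du = 1/6.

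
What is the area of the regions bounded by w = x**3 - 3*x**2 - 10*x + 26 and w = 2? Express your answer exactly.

Set the curves equal: x**3 - 3*x**2 - 10*x + 26 = 2, so x**3 - 3*x**2 - 10*x + 24 = 0, which factors as (x - 4)*(x - 2)*(x + 3) = 0. The curves meet at x = -3, 2, 4.
On [-3, 2], w = x**3 - 3*x**2 - 10*x + 26 is on top; that piece has area ∫[-3,2] (x**3 - 3*x**2 - 10*x + 24) dx = 375/4.
On [2, 4], w = 2 is on top; that piece has area ∫[2,4] (-(x**3 - 3*x**2 - 10*x + 24)) dx = 8.
Total enclosed area = 375/4 + 8 = 407/4.

407/4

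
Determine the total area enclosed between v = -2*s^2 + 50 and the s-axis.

1000/3

The curve meets the s-axis where -2*s^2 + 50 = 0, i.e. -2*(s - 5)*(s + 5) = 0, at s = -5, 5.
On [-5, 5] the curve lies above the axis; ∫[-5,5] (-2*s^2 + 50) ds = 1000/3, giving area 1000/3.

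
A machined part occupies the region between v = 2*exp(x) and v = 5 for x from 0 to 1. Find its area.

The difference (2*exp(x)) - (5) = 2*exp(x) - 5 changes sign at x = log(5/2) inside [0, 1], so split the integral there.
∫[0,log(5/2)] (2*exp(x) - 5) dx = log(32/3125) + 3; the area of that piece is -3 + log(3125/32).
∫[log(5/2),1] (2*exp(x) - 5) dx = -10 - 5*log(2) + 2*exp(1) + 5*log(5).
Total area = (-3 + log(3125/32)) + (-10 - 5*log(2) + 2*exp(1) + 5*log(5)) = -13 - 10*log(2) + 2*exp(1) + 10*log(5).

-13 - 10*log(2) + 2*exp(1) + 10*log(5)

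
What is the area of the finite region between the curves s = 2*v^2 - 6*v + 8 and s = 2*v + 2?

8/3

Both boundary curves give s as a function of v, so integrate with respect to v. Setting them equal: 2*v^2 - 8*v + 6 = 0, i.e. 2*(v - 3)*(v - 1) = 0, so they meet at v = 1, 3.
For v in [1, 3], s = 2*v^2 - 6*v + 8 is on the left; area = ∫[1,3] (-(2*v^2 - 8*v + 6)) dv = 8/3.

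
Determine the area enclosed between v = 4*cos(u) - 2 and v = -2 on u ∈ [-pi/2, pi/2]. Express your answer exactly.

8

On [-pi/2, pi/2], (4*cos(u) - 2) - (-2) = 4*cos(u) is ≥ 0 throughout, so the area is a single integral of |4*cos(u)|.
∫[-pi/2,pi/2] (4*cos(u)) du = 8.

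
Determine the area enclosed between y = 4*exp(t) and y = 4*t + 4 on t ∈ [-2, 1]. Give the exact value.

-6 - 4*exp(-2) + 4*exp(1)

On [-2, 1], (4*exp(t)) - (4*t + 4) = -4*t + 4*exp(t) - 4 is ≥ 0 throughout, so the area is a single integral of |-4*t + 4*exp(t) - 4|.
∫[-2,1] (-4*t + 4*exp(t) - 4) dt = -6 - 4*exp(-2) + 4*exp(1).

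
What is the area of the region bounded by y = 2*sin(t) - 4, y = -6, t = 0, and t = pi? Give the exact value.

On [0, pi], (2*sin(t) - 4) - (-6) = 2*sin(t) + 2 is ≥ 0 throughout, so the area is a single integral of |2*sin(t) + 2|.
∫[0,pi] (2*sin(t) + 2) dt = 4 + 2*pi.

4 + 2*pi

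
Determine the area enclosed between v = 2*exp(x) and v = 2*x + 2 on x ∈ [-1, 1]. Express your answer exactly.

-4 - 2*exp(-1) + 2*exp(1)

On [-1, 1], (2*exp(x)) - (2*x + 2) = -2*x + 2*exp(x) - 2 is ≥ 0 throughout, so the area is a single integral of |-2*x + 2*exp(x) - 2|.
∫[-1,1] (-2*x + 2*exp(x) - 2) dx = -4 - 2*exp(-1) + 2*exp(1).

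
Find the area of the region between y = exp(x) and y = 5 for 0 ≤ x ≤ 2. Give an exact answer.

The difference (exp(x)) - (5) = exp(x) - 5 changes sign at x = log(5) inside [0, 2], so split the integral there.
∫[0,log(5)] (exp(x) - 5) dx = 4 - log(3125); the area of that piece is -4 + log(3125).
∫[log(5),2] (exp(x) - 5) dx = -15 + exp(2) + 5*log(5).
Total area = (-4 + log(3125)) + (-15 + exp(2) + 5*log(5)) = -19 + exp(2) + 10*log(5).

-19 + exp(2) + 10*log(5)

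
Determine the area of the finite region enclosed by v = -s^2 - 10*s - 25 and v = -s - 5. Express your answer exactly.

1/6

Set the curves equal: -s^2 - 10*s - 25 = -s - 5, so -s^2 - 9*s - 20 = 0, which factors as -(s + 4)*(s + 5) = 0. The curves meet at s = -5, -4.
On [-5, -4], v = -s^2 - 10*s - 25 is on top; that piece has area ∫[-5,-4] (-s^2 - 9*s - 20) ds = 1/6.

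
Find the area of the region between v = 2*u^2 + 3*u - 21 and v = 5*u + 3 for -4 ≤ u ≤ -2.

14

The difference (2*u^2 + 3*u - 21) - (5*u + 3) = 2*u^2 - 2*u - 24 changes sign at u = -3 inside [-4, -2], so split the integral there.
∫[-4,-3] (2*u^2 - 2*u - 24) du = 23/3.
∫[-3,-2] (2*u^2 - 2*u - 24) du = -19/3; the area of that piece is 19/3.
Total area = 23/3 + 19/3 = 14.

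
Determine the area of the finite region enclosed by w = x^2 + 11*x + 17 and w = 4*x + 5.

Set the curves equal: x^2 + 11*x + 17 = 4*x + 5, so x^2 + 7*x + 12 = 0, which factors as (x + 3)*(x + 4) = 0. The curves meet at x = -4, -3.
On [-4, -3], w = 4*x + 5 is on top; that piece has area ∫[-4,-3] (-(x^2 + 7*x + 12)) dx = 1/6.

1/6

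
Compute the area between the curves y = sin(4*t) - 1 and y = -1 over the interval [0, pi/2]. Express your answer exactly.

1

The difference (sin(4*t) - 1) - (-1) = sin(4*t) changes sign at t = pi/4 inside [0, pi/2], so split the integral there.
∫[0,pi/4] (sin(4*t)) dt = 1/2.
∫[pi/4,pi/2] (sin(4*t)) dt = -1/2; the area of that piece is 1/2.
Total area = 1/2 + 1/2 = 1.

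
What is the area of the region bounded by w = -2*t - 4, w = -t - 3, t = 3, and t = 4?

On [3, 4], (-2*t - 4) - (-t - 3) = -t - 1 is ≤ 0 throughout, so the area is a single integral of |-t - 1|.
∫[3,4] (-t - 1) dt = -9/2; the area of that piece is 9/2.

9/2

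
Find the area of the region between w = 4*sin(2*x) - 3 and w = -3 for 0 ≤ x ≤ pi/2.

4

On [0, pi/2], (4*sin(2*x) - 3) - (-3) = 4*sin(2*x) is ≥ 0 throughout, so the area is a single integral of |4*sin(2*x)|.
∫[0,pi/2] (4*sin(2*x)) dx = 4.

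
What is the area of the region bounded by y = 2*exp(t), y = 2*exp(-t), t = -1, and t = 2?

-8 + 2*exp(-2) + 2*exp(-1) + 2*exp(1) + 2*exp(2)

The difference (2*exp(t)) - (2*exp(-t)) = 2*exp(t) - 2*exp(-t) changes sign at t = 0 inside [-1, 2], so split the integral there.
∫[-1,0] (2*exp(t) - 2*exp(-t)) dt = -2*exp(1) - 2*exp(-1) + 4; the area of that piece is -4 + 2*exp(-1) + 2*exp(1).
∫[0,2] (2*exp(t) - 2*exp(-t)) dt = -4 + 2*exp(-2) + 2*exp(2).
Total area = (-4 + 2*exp(-1) + 2*exp(1)) + (-4 + 2*exp(-2) + 2*exp(2)) = -8 + 2*exp(-2) + 2*exp(-1) + 2*exp(1) + 2*exp(2).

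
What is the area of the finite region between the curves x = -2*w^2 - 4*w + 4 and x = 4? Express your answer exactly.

Both boundary curves give x as a function of w, so integrate with respect to w. Setting them equal: -2*w^2 - 4*w = 0, i.e. -2*w*(w + 2) = 0, so they meet at w = -2, 0.
For w in [-2, 0], x = -2*w^2 - 4*w + 4 is on the right; area = ∫[-2,0] (-2*w^2 - 4*w) dw = 8/3.

8/3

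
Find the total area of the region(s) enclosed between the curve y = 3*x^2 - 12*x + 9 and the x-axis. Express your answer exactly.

The curve meets the x-axis where 3*x^2 - 12*x + 9 = 0, i.e. 3*(x - 3)*(x - 1) = 0, at x = 1, 3.
On [1, 3] the curve lies below the axis; ∫[1,3] (3*x^2 - 12*x + 9) dx = -4, giving area 4.

4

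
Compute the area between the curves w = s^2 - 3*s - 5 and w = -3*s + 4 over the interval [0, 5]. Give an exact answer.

The difference (s^2 - 3*s - 5) - (-3*s + 4) = s^2 - 9 changes sign at s = 3 inside [0, 5], so split the integral there.
∫[0,3] (s^2 - 9) ds = -18; the area of that piece is 18.
∫[3,5] (s^2 - 9) ds = 44/3.
Total area = 18 + 44/3 = 98/3.

98/3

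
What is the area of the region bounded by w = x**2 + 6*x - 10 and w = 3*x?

343/6

Set the curves equal: x**2 + 6*x - 10 = 3*x, so x**2 + 3*x - 10 = 0, which factors as (x - 2)*(x + 5) = 0. The curves meet at x = -5, 2.
On [-5, 2], w = 3*x is on top; that piece has area ∫[-5,2] (-(x**2 + 3*x - 10)) dx = 343/6.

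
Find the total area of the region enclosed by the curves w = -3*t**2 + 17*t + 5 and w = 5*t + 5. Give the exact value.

Set the curves equal: -3*t**2 + 17*t + 5 = 5*t + 5, so -3*t**2 + 12*t = 0, which factors as -3*t*(t - 4) = 0. The curves meet at t = 0, 4.
On [0, 4], w = -3*t**2 + 17*t + 5 is on top; that piece has area ∫[0,4] (-3*t**2 + 12*t) dt = 32.

32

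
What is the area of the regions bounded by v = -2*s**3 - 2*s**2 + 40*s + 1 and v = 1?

Set the curves equal: -2*s**3 - 2*s**2 + 40*s + 1 = 1, so -2*s**3 - 2*s**2 + 40*s = 0, which factors as -2*s*(s - 4)*(s + 5) = 0. The curves meet at s = -5, 0, 4.
On [-5, 0], v = 1 is on top; that piece has area ∫[-5,0] (-(-2*s**3 - 2*s**2 + 40*s)) ds = 1625/6.
On [0, 4], v = -2*s**3 - 2*s**2 + 40*s + 1 is on top; that piece has area ∫[0,4] (-2*s**3 - 2*s**2 + 40*s) ds = 448/3.
Total enclosed area = 1625/6 + 448/3 = 2521/6.

2521/6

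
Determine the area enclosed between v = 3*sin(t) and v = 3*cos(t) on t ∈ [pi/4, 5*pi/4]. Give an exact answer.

On [pi/4, 5*pi/4], (3*sin(t)) - (3*cos(t)) = 3*sin(t) - 3*cos(t) is ≥ 0 throughout, so the area is a single integral of |3*sin(t) - 3*cos(t)|.
∫[pi/4,5*pi/4] (3*sin(t) - 3*cos(t)) dt = 6*sqrt(2).

6*sqrt(2)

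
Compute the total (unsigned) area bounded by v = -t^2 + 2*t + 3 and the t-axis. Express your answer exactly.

The curve meets the t-axis where -t^2 + 2*t + 3 = 0, i.e. -(t - 3)*(t + 1) = 0, at t = -1, 3.
On [-1, 3] the curve lies above the axis; ∫[-1,3] (-t^2 + 2*t + 3) dt = 32/3, giving area 32/3.

32/3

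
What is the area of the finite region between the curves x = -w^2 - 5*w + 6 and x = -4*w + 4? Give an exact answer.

9/2

Both boundary curves give x as a function of w, so integrate with respect to w. Setting them equal: -w^2 - w + 2 = 0, i.e. -(w - 1)*(w + 2) = 0, so they meet at w = -2, 1.
For w in [-2, 1], x = -w^2 - 5*w + 6 is on the right; area = ∫[-2,1] (-w^2 - w + 2) dw = 9/2.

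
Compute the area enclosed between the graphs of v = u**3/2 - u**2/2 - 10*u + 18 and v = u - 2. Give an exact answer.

3901/24

Set the curves equal: u**3/2 - u**2/2 - 10*u + 18 = u - 2, so u**3/2 - u**2/2 - 11*u + 20 = 0, which factors as (u - 4)*(u - 2)*(u + 5)/2 = 0. The curves meet at u = -5, 2, 4.
On [-5, 2], v = u**3/2 - u**2/2 - 10*u + 18 is on top; that piece has area ∫[-5,2] (u**3/2 - u**2/2 - 11*u + 20) du = 3773/24.
On [2, 4], v = u - 2 is on top; that piece has area ∫[2,4] (-(u**3/2 - u**2/2 - 11*u + 20)) du = 16/3.
Total enclosed area = 3773/24 + 16/3 = 3901/24.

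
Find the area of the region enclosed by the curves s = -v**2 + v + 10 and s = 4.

Both boundary curves give s as a function of v, so integrate with respect to v. Setting them equal: -v**2 + v + 6 = 0, i.e. -(v - 3)*(v + 2) = 0, so they meet at v = -2, 3.
For v in [-2, 3], s = -v**2 + v + 10 is on the right; area = ∫[-2,3] (-v**2 + v + 6) dv = 125/6.

125/6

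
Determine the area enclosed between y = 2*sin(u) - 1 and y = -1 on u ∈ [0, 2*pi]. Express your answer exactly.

The difference (2*sin(u) - 1) - (-1) = 2*sin(u) changes sign at u = pi inside [0, 2*pi], so split the integral there.
∫[0,pi] (2*sin(u)) du = 4.
∫[pi,2*pi] (2*sin(u)) du = -4; the area of that piece is 4.
Total area = 4 + 4 = 8.

8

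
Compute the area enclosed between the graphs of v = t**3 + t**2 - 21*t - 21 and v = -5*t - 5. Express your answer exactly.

Set the curves equal: t**3 + t**2 - 21*t - 21 = -5*t - 5, so t**3 + t**2 - 16*t - 16 = 0, which factors as (t - 4)*(t + 1)*(t + 4) = 0. The curves meet at t = -4, -1, 4.
On [-4, -1], v = t**3 + t**2 - 21*t - 21 is on top; that piece has area ∫[-4,-1] (t**3 + t**2 - 16*t - 16) dt = 117/4.
On [-1, 4], v = -5*t - 5 is on top; that piece has area ∫[-1,4] (-(t**3 + t**2 - 16*t - 16)) dt = 1375/12.
Total enclosed area = 117/4 + 1375/12 = 863/6.

863/6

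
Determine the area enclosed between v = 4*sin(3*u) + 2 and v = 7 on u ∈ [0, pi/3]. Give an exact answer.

-8/3 + 5*pi/3

On [0, pi/3], (4*sin(3*u) + 2) - (7) = 4*sin(3*u) - 5 is ≤ 0 throughout, so the area is a single integral of |4*sin(3*u) - 5|.
∫[0,pi/3] (4*sin(3*u) - 5) du = 8/3 - 5*pi/3; the area of that piece is -8/3 + 5*pi/3.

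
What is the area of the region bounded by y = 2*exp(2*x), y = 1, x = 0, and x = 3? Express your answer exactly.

On [0, 3], (2*exp(2*x)) - (1) = 2*exp(2*x) - 1 is ≥ 0 throughout, so the area is a single integral of |2*exp(2*x) - 1|.
∫[0,3] (2*exp(2*x) - 1) dx = -4 + exp(6).

-4 + exp(6)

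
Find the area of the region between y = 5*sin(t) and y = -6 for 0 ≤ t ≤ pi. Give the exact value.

10 + 6*pi

On [0, pi], (5*sin(t)) - (-6) = 5*sin(t) + 6 is ≥ 0 throughout, so the area is a single integral of |5*sin(t) + 6|.
∫[0,pi] (5*sin(t) + 6) dt = 10 + 6*pi.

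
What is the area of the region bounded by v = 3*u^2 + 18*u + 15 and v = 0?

32

Set the curves equal: 3*u^2 + 18*u + 15 = 0, so 3*u^2 + 18*u + 15 = 0, which factors as 3*(u + 1)*(u + 5) = 0. The curves meet at u = -5, -1.
On [-5, -1], v = 0 is on top; that piece has area ∫[-5,-1] (-(3*u^2 + 18*u + 15)) du = 32.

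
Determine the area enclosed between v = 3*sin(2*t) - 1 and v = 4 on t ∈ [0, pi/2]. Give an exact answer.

-3 + 5*pi/2

On [0, pi/2], (3*sin(2*t) - 1) - (4) = 3*sin(2*t) - 5 is ≤ 0 throughout, so the area is a single integral of |3*sin(2*t) - 5|.
∫[0,pi/2] (3*sin(2*t) - 5) dt = 3 - 5*pi/2; the area of that piece is -3 + 5*pi/2.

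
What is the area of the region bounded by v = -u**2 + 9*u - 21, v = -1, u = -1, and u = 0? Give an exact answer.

149/6

On [-1, 0], (-u**2 + 9*u - 21) - (-1) = -u**2 + 9*u - 20 is ≤ 0 throughout, so the area is a single integral of |-u**2 + 9*u - 20|.
∫[-1,0] (-u**2 + 9*u - 20) du = -149/6; the area of that piece is 149/6.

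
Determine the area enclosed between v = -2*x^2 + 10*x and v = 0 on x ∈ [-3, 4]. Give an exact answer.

The difference (-2*x^2 + 10*x) - (0) = -2*x^2 + 10*x changes sign at x = 0 inside [-3, 4], so split the integral there.
∫[-3,0] (-2*x^2 + 10*x) dx = -63; the area of that piece is 63.
∫[0,4] (-2*x^2 + 10*x) dx = 112/3.
Total area = 63 + 112/3 = 301/3.

301/3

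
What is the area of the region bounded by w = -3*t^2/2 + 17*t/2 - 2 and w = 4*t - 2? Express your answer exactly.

27/4

Set the curves equal: -3*t^2/2 + 17*t/2 - 2 = 4*t - 2, so -3*t^2/2 + 9*t/2 = 0, which factors as -3*t*(t - 3)/2 = 0. The curves meet at t = 0, 3.
On [0, 3], w = -3*t^2/2 + 17*t/2 - 2 is on top; that piece has area ∫[0,3] (-3*t^2/2 + 9*t/2) dt = 27/4.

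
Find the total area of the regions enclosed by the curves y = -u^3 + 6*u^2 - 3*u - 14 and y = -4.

81/2

Set the curves equal: -u^3 + 6*u^2 - 3*u - 14 = -4, so -u^3 + 6*u^2 - 3*u - 10 = 0, which factors as -(u - 5)*(u - 2)*(u + 1) = 0. The curves meet at u = -1, 2, 5.
On [-1, 2], y = -4 is on top; that piece has area ∫[-1,2] (-(-u^3 + 6*u^2 - 3*u - 10)) du = 81/4.
On [2, 5], y = -u^3 + 6*u^2 - 3*u - 14 is on top; that piece has area ∫[2,5] (-u^3 + 6*u^2 - 3*u - 10) du = 81/4.
Total enclosed area = 81/4 + 81/4 = 81/2.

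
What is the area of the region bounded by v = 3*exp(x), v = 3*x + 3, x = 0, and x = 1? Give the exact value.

On [0, 1], (3*exp(x)) - (3*x + 3) = -3*x + 3*exp(x) - 3 is ≥ 0 throughout, so the area is a single integral of |-3*x + 3*exp(x) - 3|.
∫[0,1] (-3*x + 3*exp(x) - 3) dx = -15/2 + 3*exp(1).

-15/2 + 3*exp(1)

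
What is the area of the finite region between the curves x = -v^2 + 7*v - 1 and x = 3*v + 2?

Both boundary curves give x as a function of v, so integrate with respect to v. Setting them equal: -v^2 + 4*v - 3 = 0, i.e. -(v - 3)*(v - 1) = 0, so they meet at v = 1, 3.
For v in [1, 3], x = -v^2 + 7*v - 1 is on the right; area = ∫[1,3] (-v^2 + 4*v - 3) dv = 4/3.

4/3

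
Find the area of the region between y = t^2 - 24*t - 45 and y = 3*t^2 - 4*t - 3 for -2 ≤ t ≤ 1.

102

On [-2, 1], (t^2 - 24*t - 45) - (3*t^2 - 4*t - 3) = -2*t^2 - 20*t - 42 is ≤ 0 throughout, so the area is a single integral of |-2*t^2 - 20*t - 42|.
∫[-2,1] (-2*t^2 - 20*t - 42) dt = -102; the area of that piece is 102.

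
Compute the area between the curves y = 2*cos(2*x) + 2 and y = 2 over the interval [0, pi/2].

The difference (2*cos(2*x) + 2) - (2) = 2*cos(2*x) changes sign at x = pi/4 inside [0, pi/2], so split the integral there.
∫[0,pi/4] (2*cos(2*x)) dx = 1.
∫[pi/4,pi/2] (2*cos(2*x)) dx = -1; the area of that piece is 1.
Total area = 1 + 1 = 2.

2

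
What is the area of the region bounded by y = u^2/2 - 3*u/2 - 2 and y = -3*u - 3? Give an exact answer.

1/12

Set the curves equal: u^2/2 - 3*u/2 - 2 = -3*u - 3, so u^2/2 + 3*u/2 + 1 = 0, which factors as (u + 1)*(u + 2)/2 = 0. The curves meet at u = -2, -1.
On [-2, -1], y = -3*u - 3 is on top; that piece has area ∫[-2,-1] (-(u^2/2 + 3*u/2 + 1)) du = 1/12.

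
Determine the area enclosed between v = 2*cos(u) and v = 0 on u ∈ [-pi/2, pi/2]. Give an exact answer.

4

On [-pi/2, pi/2], (2*cos(u)) - (0) = 2*cos(u) is ≥ 0 throughout, so the area is a single integral of |2*cos(u)|.
∫[-pi/2,pi/2] (2*cos(u)) du = 4.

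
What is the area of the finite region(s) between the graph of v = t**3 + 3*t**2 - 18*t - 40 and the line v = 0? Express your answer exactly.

999/4

The curve meets the t-axis where t**3 + 3*t**2 - 18*t - 40 = 0, i.e. (t - 4)*(t + 2)*(t + 5) = 0, at t = -5, -2, 4.
On [-5, -2] the curve lies above the axis; ∫[-5,-2] (t**3 + 3*t**2 - 18*t - 40) dt = 135/4, giving area 135/4.
On [-2, 4] the curve lies below the axis; ∫[-2,4] (t**3 + 3*t**2 - 18*t - 40) dt = -216, giving area 216.
Total area = 135/4 + 216 = 999/4.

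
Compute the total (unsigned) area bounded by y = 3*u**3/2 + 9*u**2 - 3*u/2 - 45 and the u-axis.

1221/8

The curve meets the u-axis where 3*u**3/2 + 9*u**2 - 3*u/2 - 45 = 0, i.e. 3*(u - 2)*(u + 3)*(u + 5)/2 = 0, at u = -5, -3, 2.
On [-5, -3] the curve lies above the axis; ∫[-5,-3] (3*u**3/2 + 9*u**2 - 3*u/2 - 45) du = 12, giving area 12.
On [-3, 2] the curve lies below the axis; ∫[-3,2] (3*u**3/2 + 9*u**2 - 3*u/2 - 45) du = -1125/8, giving area 1125/8.
Total area = 12 + 1125/8 = 1221/8.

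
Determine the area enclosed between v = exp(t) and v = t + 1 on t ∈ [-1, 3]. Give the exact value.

On [-1, 3], (exp(t)) - (t + 1) = -t + exp(t) - 1 is ≥ 0 throughout, so the area is a single integral of |-t + exp(t) - 1|.
∫[-1,3] (-t + exp(t) - 1) dt = -8 - exp(-1) + exp(3).

-8 - exp(-1) + exp(3)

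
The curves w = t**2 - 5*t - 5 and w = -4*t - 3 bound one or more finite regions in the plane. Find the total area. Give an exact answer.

Set the curves equal: t**2 - 5*t - 5 = -4*t - 3, so t**2 - t - 2 = 0, which factors as (t - 2)*(t + 1) = 0. The curves meet at t = -1, 2.
On [-1, 2], w = -4*t - 3 is on top; that piece has area ∫[-1,2] (-(t**2 - t - 2)) dt = 9/2.

9/2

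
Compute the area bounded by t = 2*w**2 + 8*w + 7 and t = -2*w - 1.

Both boundary curves give t as a function of w, so integrate with respect to w. Setting them equal: 2*w**2 + 10*w + 8 = 0, i.e. 2*(w + 1)*(w + 4) = 0, so they meet at w = -4, -1.
For w in [-4, -1], t = 2*w**2 + 8*w + 7 is on the left; area = ∫[-4,-1] (-(2*w**2 + 10*w + 8)) dw = 9.

9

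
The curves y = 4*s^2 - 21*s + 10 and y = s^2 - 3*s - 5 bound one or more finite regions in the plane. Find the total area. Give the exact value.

Set the curves equal: 4*s^2 - 21*s + 10 = s^2 - 3*s - 5, so 3*s^2 - 18*s + 15 = 0, which factors as 3*(s - 5)*(s - 1) = 0. The curves meet at s = 1, 5.
On [1, 5], y = s^2 - 3*s - 5 is on top; that piece has area ∫[1,5] (-(3*s^2 - 18*s + 15)) ds = 32.

32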